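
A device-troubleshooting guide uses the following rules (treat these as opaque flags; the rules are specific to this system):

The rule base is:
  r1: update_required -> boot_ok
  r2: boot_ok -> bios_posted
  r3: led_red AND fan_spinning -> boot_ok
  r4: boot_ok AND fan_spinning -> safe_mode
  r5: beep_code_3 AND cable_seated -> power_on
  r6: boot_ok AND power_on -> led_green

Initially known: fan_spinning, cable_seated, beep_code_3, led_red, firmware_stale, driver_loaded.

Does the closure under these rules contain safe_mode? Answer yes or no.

yes

Round 1 — r3, r5, derive boot_ok, power_on.
Round 2 — r2, r4, r6, derive bios_posted, safe_mode, led_green.
safe_mode appears in round 2, so it is derivable.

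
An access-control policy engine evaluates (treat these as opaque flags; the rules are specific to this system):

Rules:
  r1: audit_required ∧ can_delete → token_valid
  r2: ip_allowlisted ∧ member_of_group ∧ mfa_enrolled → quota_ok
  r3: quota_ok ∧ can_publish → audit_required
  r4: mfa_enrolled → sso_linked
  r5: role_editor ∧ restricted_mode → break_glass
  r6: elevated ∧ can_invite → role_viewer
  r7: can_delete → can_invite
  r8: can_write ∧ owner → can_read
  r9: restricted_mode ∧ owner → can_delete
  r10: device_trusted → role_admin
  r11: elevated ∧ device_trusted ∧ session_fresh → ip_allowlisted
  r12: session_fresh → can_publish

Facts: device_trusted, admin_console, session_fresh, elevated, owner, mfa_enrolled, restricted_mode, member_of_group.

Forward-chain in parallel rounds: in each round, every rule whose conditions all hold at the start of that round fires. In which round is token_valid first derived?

Round 1: r4 [mfa_enrolled → sso_linked]; r9 [restricted_mode ∧ owner → can_delete]; r10 [device_trusted → role_admin]; r11 [elevated ∧ device_trusted ∧ session_fresh → ip_allowlisted]; r12 [session_fresh → can_publish]. Adds sso_linked, can_delete, role_admin, ip_allowlisted, can_publish.
Round 2: r2 [ip_allowlisted ∧ member_of_group ∧ mfa_enrolled → quota_ok]; r7 [can_delete → can_invite]. Adds quota_ok, can_invite.
Round 3: r3 [quota_ok ∧ can_publish → audit_required]; r6 [elevated ∧ can_invite → role_viewer]. Adds audit_required, role_viewer.
Round 4: r1 [audit_required ∧ can_delete → token_valid]. Adds token_valid.
token_valid first appears in round 4.

4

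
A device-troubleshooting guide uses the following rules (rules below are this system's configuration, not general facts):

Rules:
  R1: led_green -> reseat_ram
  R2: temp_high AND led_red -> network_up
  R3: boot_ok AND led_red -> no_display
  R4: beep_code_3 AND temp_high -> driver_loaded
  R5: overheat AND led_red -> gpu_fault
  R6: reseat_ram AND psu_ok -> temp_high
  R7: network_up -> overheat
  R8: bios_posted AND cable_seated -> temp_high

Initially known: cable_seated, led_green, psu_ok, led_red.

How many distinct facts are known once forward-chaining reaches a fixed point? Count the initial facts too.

9

Round 1 — R1, derive reseat_ram.
Round 2 — R6, derive temp_high.
Round 3 — R2, derive network_up.
Round 4 — R7, derive overheat.
Round 5 — R5, derive gpu_fault.
Closure: {cable_seated, gpu_fault, led_green, led_red, network_up, overheat, psu_ok, reseat_ram, temp_high} — 9 facts.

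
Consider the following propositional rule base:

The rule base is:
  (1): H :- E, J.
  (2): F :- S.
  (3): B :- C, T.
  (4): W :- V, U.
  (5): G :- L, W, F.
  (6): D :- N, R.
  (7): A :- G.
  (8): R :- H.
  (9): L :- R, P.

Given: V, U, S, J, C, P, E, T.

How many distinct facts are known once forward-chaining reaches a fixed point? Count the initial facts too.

16

Round 1: (1) [H :- E, J.]; (2) [F :- S.]; (3) [B :- C, T.]; (4) [W :- V, U.]. Adds H, F, B, W.
Round 2: (8) [R :- H.]. Adds R.
Round 3: (9) [L :- R, P.]. Adds L.
Round 4: (5) [G :- L, W, F.]. Adds G.
Round 5: (7) [A :- G.]. Adds A.
Closure: {A, B, C, E, F, G, H, J, L, P, R, S, T, U, V, W} — 16 facts.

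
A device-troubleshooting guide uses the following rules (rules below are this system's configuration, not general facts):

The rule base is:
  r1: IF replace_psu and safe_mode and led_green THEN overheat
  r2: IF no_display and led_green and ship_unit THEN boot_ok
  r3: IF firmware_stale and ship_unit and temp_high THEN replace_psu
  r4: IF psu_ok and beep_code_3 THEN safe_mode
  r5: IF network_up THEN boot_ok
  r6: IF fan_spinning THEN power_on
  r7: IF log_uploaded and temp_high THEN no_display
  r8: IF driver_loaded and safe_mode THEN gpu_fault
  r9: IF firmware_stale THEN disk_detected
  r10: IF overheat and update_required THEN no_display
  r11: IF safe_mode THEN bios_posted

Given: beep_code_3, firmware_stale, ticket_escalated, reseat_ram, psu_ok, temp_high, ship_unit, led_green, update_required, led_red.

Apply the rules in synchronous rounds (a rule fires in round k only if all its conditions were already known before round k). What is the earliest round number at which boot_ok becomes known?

4

[1] r3 [IF firmware_stale and ship_unit and temp_high THEN replace_psu]; r4 [IF psu_ok and beep_code_3 THEN safe_mode]; r9 [IF firmware_stale THEN disk_detected]. ⇒ new: replace_psu, safe_mode, disk_detected.
[2] r1 [IF replace_psu and safe_mode and led_green THEN overheat]; r11 [IF safe_mode THEN bios_posted]. ⇒ new: overheat, bios_posted.
[3] r10 [IF overheat and update_required THEN no_display]. ⇒ new: no_display.
[4] r2 [IF no_display and led_green and ship_unit THEN boot_ok]. ⇒ new: boot_ok.
boot_ok first appears in round 4.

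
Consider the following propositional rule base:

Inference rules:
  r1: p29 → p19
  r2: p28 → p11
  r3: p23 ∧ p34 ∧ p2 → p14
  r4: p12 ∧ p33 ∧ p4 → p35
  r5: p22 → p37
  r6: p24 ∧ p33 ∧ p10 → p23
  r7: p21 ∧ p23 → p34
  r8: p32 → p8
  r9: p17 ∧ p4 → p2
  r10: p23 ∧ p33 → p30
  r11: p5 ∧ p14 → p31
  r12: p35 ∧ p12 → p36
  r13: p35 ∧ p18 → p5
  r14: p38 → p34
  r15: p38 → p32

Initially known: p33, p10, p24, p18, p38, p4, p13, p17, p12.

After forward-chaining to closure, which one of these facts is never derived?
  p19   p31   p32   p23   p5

Round 1: r4 [p12 ∧ p33 ∧ p4 → p35]; r6 [p24 ∧ p33 ∧ p10 → p23]; r9 [p17 ∧ p4 → p2]; r14 [p38 → p34]; r15 [p38 → p32]. New: p35, p23, p2, p34, p32.
Round 2: r3 [p23 ∧ p34 ∧ p2 → p14]; r8 [p32 → p8]; r10 [p23 ∧ p33 → p30]; r12 [p35 ∧ p12 → p36]; r13 [p35 ∧ p18 → p5]. New: p14, p8, p30, p36, p5.
Round 3: r11 [p5 ∧ p14 → p31]. New: p31.
Derived: p31 (round 3), p32 (round 1), p23 (round 1), p5 (round 2). p19 never appears in any round.

p19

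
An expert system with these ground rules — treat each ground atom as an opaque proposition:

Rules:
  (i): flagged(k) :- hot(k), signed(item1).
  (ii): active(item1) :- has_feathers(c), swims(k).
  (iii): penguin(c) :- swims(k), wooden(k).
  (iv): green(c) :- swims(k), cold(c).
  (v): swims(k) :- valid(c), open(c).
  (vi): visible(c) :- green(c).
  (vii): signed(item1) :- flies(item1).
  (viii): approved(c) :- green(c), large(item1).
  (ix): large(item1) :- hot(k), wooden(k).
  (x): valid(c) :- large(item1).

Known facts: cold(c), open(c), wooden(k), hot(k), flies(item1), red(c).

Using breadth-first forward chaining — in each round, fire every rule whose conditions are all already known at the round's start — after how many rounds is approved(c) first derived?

Round 1 fires (vii), (ix), giving signed(item1), large(item1).
Round 2 fires (i), (x), giving flagged(k), valid(c).
Round 3 fires (v), giving swims(k).
Round 4 fires (iii), (iv), giving penguin(c), green(c).
Round 5 fires (vi), (viii), giving visible(c), approved(c).
approved(c) first appears in round 5.

5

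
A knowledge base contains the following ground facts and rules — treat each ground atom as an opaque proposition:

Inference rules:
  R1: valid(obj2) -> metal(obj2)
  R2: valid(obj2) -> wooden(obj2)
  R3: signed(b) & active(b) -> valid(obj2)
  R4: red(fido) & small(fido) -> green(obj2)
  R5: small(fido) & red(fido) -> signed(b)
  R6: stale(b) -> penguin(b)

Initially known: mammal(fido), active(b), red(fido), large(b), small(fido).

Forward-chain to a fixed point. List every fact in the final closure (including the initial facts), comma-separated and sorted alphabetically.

Round 1: R4 [red(fido) & small(fido) -> green(obj2)]; R5 [small(fido) & red(fido) -> signed(b)]. New: green(obj2), signed(b).
Round 2: R3 [signed(b) & active(b) -> valid(obj2)]. New: valid(obj2).
Round 3: R1 [valid(obj2) -> metal(obj2)]; R2 [valid(obj2) -> wooden(obj2)]. New: metal(obj2), wooden(obj2).

active(b), green(obj2), large(b), mammal(fido), metal(obj2), red(fido), signed(b), small(fido), valid(obj2), wooden(obj2)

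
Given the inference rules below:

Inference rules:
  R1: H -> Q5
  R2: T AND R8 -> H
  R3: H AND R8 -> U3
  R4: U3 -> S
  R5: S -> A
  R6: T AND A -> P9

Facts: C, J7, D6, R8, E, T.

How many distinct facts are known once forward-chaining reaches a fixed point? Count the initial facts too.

Round 1 — R2, derive H.
Round 2 — R1, R3, derive Q5, U3.
Round 3 — R4, derive S.
Round 4 — R5, derive A.
Round 5 — R6, derive P9.
Closure: {A, C, D6, E, H, J7, P9, Q5, R8, S, T, U3} — 12 facts.

12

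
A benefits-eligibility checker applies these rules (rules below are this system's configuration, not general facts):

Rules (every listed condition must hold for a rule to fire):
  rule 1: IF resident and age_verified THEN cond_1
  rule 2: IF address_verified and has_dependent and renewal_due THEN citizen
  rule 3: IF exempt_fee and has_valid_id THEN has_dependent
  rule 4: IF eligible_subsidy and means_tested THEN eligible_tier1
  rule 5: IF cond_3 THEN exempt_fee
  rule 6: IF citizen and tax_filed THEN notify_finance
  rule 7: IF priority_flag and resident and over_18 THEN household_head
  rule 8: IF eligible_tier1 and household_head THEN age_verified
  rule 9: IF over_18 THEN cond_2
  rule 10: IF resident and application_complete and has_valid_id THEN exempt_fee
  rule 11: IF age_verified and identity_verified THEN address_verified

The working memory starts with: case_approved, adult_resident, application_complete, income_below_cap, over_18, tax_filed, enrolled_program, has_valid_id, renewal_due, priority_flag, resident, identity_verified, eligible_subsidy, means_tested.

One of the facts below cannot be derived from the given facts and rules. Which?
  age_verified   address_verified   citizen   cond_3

Round 1 — rule 4, rule 7, rule 9, rule 10, derive eligible_tier1, household_head, cond_2, exempt_fee.
Round 2 — rule 3, rule 8, derive has_dependent, age_verified.
Round 3 — rule 1, rule 11, derive cond_1, address_verified.
Round 4 — rule 2, derive citizen.
Round 5 — rule 6, derive notify_finance.
Derived: citizen (round 4), address_verified (round 3), age_verified (round 2). cond_3 never appears in any round.

cond_3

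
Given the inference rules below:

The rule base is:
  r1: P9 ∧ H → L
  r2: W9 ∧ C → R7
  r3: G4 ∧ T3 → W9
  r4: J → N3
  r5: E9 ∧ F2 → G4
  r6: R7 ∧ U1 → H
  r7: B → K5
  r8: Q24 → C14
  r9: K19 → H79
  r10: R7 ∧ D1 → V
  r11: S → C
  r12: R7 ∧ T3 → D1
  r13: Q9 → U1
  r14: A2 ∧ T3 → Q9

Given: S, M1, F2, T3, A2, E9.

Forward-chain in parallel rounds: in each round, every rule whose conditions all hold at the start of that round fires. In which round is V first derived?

[1] r5 [E9 ∧ F2 → G4]; r11 [S → C]; r14 [A2 ∧ T3 → Q9]. ⇒ new: G4, C, Q9.
[2] r3 [G4 ∧ T3 → W9]; r13 [Q9 → U1]. ⇒ new: W9, U1.
[3] r2 [W9 ∧ C → R7]. ⇒ new: R7.
[4] r6 [R7 ∧ U1 → H]; r12 [R7 ∧ T3 → D1]. ⇒ new: H, D1.
[5] r10 [R7 ∧ D1 → V]. ⇒ new: V.
V first appears in round 5.

5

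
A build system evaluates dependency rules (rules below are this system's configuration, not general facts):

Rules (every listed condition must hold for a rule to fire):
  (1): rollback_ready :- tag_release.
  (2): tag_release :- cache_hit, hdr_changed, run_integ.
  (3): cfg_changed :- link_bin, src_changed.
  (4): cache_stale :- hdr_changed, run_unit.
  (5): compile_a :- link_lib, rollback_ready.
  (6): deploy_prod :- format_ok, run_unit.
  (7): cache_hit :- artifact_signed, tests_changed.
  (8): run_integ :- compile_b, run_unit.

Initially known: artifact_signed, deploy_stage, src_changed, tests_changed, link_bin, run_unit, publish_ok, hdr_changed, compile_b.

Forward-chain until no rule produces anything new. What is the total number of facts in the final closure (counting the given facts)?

15

Round 1: (3) [cfg_changed :- link_bin, src_changed.]; (4) [cache_stale :- hdr_changed, run_unit.]; (7) [cache_hit :- artifact_signed, tests_changed.]; (8) [run_integ :- compile_b, run_unit.]. Adds cfg_changed, cache_stale, cache_hit, run_integ.
Round 2: (2) [tag_release :- cache_hit, hdr_changed, run_integ.]. Adds tag_release.
Round 3: (1) [rollback_ready :- tag_release.]. Adds rollback_ready.
Closure: {artifact_signed, cache_hit, cache_stale, cfg_changed, compile_b, deploy_stage, hdr_changed, link_bin, publish_ok, rollback_ready, run_integ, run_unit, src_changed, tag_release, tests_changed} — 15 facts.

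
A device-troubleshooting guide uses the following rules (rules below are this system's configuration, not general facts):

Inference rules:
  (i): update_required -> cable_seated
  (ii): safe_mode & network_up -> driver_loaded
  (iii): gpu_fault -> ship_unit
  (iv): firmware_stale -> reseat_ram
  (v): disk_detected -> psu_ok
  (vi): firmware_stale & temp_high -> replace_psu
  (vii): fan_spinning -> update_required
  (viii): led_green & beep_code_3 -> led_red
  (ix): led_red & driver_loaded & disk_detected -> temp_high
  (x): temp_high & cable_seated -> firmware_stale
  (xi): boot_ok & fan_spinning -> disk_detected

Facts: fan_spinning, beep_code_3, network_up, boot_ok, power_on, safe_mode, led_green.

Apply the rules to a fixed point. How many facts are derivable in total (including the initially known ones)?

Round 1 fires (ii), (vii), (viii), (xi), giving driver_loaded, update_required, led_red, disk_detected.
Round 2 fires (i), (v), (ix), giving cable_seated, psu_ok, temp_high.
Round 3 fires (x), giving firmware_stale.
Round 4 fires (iv), (vi), giving reseat_ram, replace_psu.
Closure: {beep_code_3, boot_ok, cable_seated, disk_detected, driver_loaded, fan_spinning, firmware_stale, led_green, led_red, network_up, power_on, psu_ok, replace_psu, reseat_ram, safe_mode, temp_high, update_required} — 17 facts.

17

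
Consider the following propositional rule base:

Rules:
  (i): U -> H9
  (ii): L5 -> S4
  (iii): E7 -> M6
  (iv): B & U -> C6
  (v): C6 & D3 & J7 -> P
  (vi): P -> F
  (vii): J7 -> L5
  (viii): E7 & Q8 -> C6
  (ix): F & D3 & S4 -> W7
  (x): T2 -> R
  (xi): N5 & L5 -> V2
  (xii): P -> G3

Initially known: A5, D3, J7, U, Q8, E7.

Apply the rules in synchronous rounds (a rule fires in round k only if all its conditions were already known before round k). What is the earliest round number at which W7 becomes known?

4

Round 1: (i) [U -> H9]; (iii) [E7 -> M6]; (vii) [J7 -> L5]; (viii) [E7 & Q8 -> C6]. Adds H9, M6, L5, C6.
Round 2: (ii) [L5 -> S4]; (v) [C6 & D3 & J7 -> P]. Adds S4, P.
Round 3: (vi) [P -> F]; (xii) [P -> G3]. Adds F, G3.
Round 4: (ix) [F & D3 & S4 -> W7]. Adds W7.
W7 first appears in round 4.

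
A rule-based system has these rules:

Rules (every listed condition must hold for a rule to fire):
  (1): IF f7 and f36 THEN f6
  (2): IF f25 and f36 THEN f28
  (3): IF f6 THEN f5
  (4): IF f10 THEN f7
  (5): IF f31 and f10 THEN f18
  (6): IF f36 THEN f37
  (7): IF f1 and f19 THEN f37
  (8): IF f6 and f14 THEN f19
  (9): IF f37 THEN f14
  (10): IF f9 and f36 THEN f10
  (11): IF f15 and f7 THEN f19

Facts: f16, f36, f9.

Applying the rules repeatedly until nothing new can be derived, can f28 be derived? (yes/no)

no

Round 1: (6) [IF f36 THEN f37]; (10) [IF f9 and f36 THEN f10]. Adds f37, f10.
Round 2: (4) [IF f10 THEN f7]; (9) [IF f37 THEN f14]. Adds f7, f14.
Round 3: (1) [IF f7 and f36 THEN f6]. Adds f6.
Round 4: (3) [IF f6 THEN f5]; (8) [IF f6 and f14 THEN f19]. Adds f5, f19.
Fixed point reached. f28 is concluded only by (2); (2) needs f25 (never derived).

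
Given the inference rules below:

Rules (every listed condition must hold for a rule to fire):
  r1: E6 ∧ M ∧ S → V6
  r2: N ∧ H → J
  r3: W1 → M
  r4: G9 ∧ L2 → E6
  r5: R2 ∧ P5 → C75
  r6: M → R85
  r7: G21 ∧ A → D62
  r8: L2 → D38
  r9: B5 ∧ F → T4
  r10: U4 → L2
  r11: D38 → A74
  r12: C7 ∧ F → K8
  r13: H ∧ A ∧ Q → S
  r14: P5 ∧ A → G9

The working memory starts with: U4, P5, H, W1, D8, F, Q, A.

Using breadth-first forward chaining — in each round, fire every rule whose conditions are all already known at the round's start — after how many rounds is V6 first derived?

3

[1] r3 [W1 → M]; r10 [U4 → L2]; r13 [H ∧ A ∧ Q → S]; r14 [P5 ∧ A → G9]. ⇒ new: M, L2, S, G9.
[2] r4 [G9 ∧ L2 → E6]; r6 [M → R85]; r8 [L2 → D38]. ⇒ new: E6, R85, D38.
[3] r1 [E6 ∧ M ∧ S → V6]; r11 [D38 → A74]. ⇒ new: V6, A74.
V6 first appears in round 3.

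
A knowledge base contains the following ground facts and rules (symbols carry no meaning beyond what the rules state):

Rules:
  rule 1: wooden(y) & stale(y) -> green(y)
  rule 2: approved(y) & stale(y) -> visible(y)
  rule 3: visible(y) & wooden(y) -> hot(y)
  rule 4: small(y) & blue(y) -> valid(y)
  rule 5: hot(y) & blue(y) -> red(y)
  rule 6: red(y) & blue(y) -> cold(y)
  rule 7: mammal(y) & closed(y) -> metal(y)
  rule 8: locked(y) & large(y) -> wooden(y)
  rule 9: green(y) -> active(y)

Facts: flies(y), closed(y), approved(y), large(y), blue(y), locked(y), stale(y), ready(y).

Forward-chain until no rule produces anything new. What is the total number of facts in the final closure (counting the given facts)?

15

Round 1: rule 2 [approved(y) & stale(y) -> visible(y)]; rule 8 [locked(y) & large(y) -> wooden(y)]. New: visible(y), wooden(y).
Round 2: rule 1 [wooden(y) & stale(y) -> green(y)]; rule 3 [visible(y) & wooden(y) -> hot(y)]. New: green(y), hot(y).
Round 3: rule 5 [hot(y) & blue(y) -> red(y)]; rule 9 [green(y) -> active(y)]. New: red(y), active(y).
Round 4: rule 6 [red(y) & blue(y) -> cold(y)]. New: cold(y).
Closure: {active(y), approved(y), blue(y), closed(y), cold(y), flies(y), green(y), hot(y), large(y), locked(y), ready(y), red(y), stale(y), visible(y), wooden(y)} — 15 facts.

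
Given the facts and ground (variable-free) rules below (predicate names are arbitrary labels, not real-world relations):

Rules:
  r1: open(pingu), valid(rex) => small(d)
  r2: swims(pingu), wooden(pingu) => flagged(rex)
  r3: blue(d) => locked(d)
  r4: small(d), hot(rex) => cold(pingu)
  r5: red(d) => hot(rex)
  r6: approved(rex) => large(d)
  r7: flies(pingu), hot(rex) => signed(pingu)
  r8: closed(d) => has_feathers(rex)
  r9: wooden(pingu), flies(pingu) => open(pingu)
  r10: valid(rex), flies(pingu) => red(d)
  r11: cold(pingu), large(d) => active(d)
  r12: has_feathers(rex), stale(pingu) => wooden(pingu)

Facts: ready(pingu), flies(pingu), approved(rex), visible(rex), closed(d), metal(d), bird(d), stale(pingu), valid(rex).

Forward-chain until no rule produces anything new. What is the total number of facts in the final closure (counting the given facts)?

Round 1: r6 [approved(rex) => large(d)]; r8 [closed(d) => has_feathers(rex)]; r10 [valid(rex), flies(pingu) => red(d)]. New: large(d), has_feathers(rex), red(d).
Round 2: r5 [red(d) => hot(rex)]; r12 [has_feathers(rex), stale(pingu) => wooden(pingu)]. New: hot(rex), wooden(pingu).
Round 3: r7 [flies(pingu), hot(rex) => signed(pingu)]; r9 [wooden(pingu), flies(pingu) => open(pingu)]. New: signed(pingu), open(pingu).
Round 4: r1 [open(pingu), valid(rex) => small(d)]. New: small(d).
Round 5: r4 [small(d), hot(rex) => cold(pingu)]. New: cold(pingu).
Round 6: r11 [cold(pingu), large(d) => active(d)]. New: active(d).
Closure: {active(d), approved(rex), bird(d), closed(d), cold(pingu), flies(pingu), has_feathers(rex), hot(rex), large(d), metal(d), open(pingu), ready(pingu), red(d), signed(pingu), small(d), stale(pingu), valid(rex), visible(rex), wooden(pingu)} — 19 facts.

19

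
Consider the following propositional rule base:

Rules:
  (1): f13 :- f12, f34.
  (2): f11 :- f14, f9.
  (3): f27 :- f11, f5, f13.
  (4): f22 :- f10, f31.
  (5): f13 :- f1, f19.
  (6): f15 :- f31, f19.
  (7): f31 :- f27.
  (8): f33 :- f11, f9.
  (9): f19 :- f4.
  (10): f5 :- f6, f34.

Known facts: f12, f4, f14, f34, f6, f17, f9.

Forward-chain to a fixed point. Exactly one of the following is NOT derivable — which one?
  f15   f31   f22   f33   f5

f22

[1] (1) [f13 :- f12, f34.]; (2) [f11 :- f14, f9.]; (9) [f19 :- f4.]; (10) [f5 :- f6, f34.]. ⇒ new: f13, f11, f19, f5.
[2] (3) [f27 :- f11, f5, f13.]; (8) [f33 :- f11, f9.]. ⇒ new: f27, f33.
[3] (7) [f31 :- f27.]. ⇒ new: f31.
[4] (6) [f15 :- f31, f19.]. ⇒ new: f15.
Derived: f5 (round 1), f31 (round 3), f15 (round 4), f33 (round 2). f22 never appears in any round.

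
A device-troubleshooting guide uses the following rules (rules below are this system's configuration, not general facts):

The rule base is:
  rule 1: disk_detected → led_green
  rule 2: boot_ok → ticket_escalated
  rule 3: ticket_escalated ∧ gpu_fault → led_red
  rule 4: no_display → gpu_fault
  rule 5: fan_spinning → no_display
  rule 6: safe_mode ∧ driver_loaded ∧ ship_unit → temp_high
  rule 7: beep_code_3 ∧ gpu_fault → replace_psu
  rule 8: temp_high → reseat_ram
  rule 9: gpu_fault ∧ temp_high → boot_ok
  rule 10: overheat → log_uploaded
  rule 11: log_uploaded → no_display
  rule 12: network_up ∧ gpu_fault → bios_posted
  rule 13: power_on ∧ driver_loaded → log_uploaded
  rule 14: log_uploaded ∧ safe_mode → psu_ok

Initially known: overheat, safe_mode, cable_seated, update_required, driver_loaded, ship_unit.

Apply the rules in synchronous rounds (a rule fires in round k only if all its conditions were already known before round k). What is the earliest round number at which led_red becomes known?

[1] rule 6 [safe_mode ∧ driver_loaded ∧ ship_unit → temp_high]; rule 10 [overheat → log_uploaded]. ⇒ new: temp_high, log_uploaded.
[2] rule 8 [temp_high → reseat_ram]; rule 11 [log_uploaded → no_display]; rule 14 [log_uploaded ∧ safe_mode → psu_ok]. ⇒ new: reseat_ram, no_display, psu_ok.
[3] rule 4 [no_display → gpu_fault]. ⇒ new: gpu_fault.
[4] rule 9 [gpu_fault ∧ temp_high → boot_ok]. ⇒ new: boot_ok.
[5] rule 2 [boot_ok → ticket_escalated]. ⇒ new: ticket_escalated.
[6] rule 3 [ticket_escalated ∧ gpu_fault → led_red]. ⇒ new: led_red.
led_red first appears in round 6.

6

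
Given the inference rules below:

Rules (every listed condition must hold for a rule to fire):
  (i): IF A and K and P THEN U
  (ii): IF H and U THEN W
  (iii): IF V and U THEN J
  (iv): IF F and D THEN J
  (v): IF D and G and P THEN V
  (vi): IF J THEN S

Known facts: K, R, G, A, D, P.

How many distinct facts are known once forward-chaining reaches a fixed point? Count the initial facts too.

Round 1 fires (i), (v), giving U, V.
Round 2 fires (iii), giving J.
Round 3 fires (vi), giving S.
Closure: {A, D, G, J, K, P, R, S, U, V} — 10 facts.

10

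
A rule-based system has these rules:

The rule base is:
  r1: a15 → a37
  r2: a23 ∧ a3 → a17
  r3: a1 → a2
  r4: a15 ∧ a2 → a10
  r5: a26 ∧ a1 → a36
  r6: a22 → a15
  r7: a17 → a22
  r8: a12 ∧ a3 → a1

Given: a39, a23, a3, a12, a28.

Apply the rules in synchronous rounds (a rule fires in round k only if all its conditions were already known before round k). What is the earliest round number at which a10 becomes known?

Round 1 fires r2, r8, giving a17, a1.
Round 2 fires r3, r7, giving a2, a22.
Round 3 fires r6, giving a15.
Round 4 fires r1, r4, giving a37, a10.
a10 first appears in round 4.

4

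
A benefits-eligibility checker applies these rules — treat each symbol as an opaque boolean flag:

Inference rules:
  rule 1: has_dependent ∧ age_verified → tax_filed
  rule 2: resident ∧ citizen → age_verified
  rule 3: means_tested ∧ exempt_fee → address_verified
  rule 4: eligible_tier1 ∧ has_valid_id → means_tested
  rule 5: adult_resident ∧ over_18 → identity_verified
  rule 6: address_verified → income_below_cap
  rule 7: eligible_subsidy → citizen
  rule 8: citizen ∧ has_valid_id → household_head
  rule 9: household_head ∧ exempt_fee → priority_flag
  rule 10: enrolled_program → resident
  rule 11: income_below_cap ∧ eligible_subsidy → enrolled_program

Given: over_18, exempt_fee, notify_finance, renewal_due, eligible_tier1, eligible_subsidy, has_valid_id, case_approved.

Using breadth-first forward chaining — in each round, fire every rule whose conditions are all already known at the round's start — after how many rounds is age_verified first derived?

Round 1 — rule 4, rule 7, derive means_tested, citizen.
Round 2 — rule 3, rule 8, derive address_verified, household_head.
Round 3 — rule 6, rule 9, derive income_below_cap, priority_flag.
Round 4 — rule 11, derive enrolled_program.
Round 5 — rule 10, derive resident.
Round 6 — rule 2, derive age_verified.
age_verified first appears in round 6.

6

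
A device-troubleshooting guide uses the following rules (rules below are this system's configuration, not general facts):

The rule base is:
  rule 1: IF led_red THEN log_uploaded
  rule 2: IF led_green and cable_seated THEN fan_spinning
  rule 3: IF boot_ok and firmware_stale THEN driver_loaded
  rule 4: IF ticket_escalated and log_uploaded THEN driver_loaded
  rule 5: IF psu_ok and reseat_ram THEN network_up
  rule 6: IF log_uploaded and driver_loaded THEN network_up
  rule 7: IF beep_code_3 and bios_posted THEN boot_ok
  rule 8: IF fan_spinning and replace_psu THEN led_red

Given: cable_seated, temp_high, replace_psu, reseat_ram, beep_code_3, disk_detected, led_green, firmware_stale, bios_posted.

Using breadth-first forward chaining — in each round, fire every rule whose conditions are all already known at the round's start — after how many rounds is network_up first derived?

Round 1 fires rule 2, rule 7, giving fan_spinning, boot_ok.
Round 2 fires rule 3, rule 8, giving driver_loaded, led_red.
Round 3 fires rule 1, giving log_uploaded.
Round 4 fires rule 6, giving network_up.
network_up first appears in round 4.

4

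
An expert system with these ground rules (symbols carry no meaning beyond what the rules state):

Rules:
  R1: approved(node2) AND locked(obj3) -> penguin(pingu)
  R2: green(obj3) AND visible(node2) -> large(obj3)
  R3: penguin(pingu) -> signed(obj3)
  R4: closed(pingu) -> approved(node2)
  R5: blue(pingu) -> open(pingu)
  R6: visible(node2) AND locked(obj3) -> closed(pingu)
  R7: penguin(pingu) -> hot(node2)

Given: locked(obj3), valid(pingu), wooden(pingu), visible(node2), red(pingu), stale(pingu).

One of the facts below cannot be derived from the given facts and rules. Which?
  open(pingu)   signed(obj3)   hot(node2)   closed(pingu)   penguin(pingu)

open(pingu)

Round 1 — R6, derive closed(pingu).
Round 2 — R4, derive approved(node2).
Round 3 — R1, derive penguin(pingu).
Round 4 — R3, R7, derive signed(obj3), hot(node2).
Derived: penguin(pingu) (round 3), signed(obj3) (round 4), hot(node2) (round 4), closed(pingu) (round 1). open(pingu) never appears in any round.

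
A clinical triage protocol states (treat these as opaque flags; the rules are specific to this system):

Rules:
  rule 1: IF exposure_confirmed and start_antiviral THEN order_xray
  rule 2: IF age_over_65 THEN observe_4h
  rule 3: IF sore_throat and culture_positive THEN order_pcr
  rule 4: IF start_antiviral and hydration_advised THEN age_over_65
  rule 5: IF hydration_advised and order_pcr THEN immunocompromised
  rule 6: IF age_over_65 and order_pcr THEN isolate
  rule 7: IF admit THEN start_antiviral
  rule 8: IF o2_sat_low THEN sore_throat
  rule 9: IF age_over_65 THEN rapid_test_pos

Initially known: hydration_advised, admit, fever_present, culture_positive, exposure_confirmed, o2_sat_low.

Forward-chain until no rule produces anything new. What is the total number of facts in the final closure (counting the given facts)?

Round 1: rule 7 [IF admit THEN start_antiviral]; rule 8 [IF o2_sat_low THEN sore_throat]. Adds start_antiviral, sore_throat.
Round 2: rule 1 [IF exposure_confirmed and start_antiviral THEN order_xray]; rule 3 [IF sore_throat and culture_positive THEN order_pcr]; rule 4 [IF start_antiviral and hydration_advised THEN age_over_65]. Adds order_xray, order_pcr, age_over_65.
Round 3: rule 2 [IF age_over_65 THEN observe_4h]; rule 5 [IF hydration_advised and order_pcr THEN immunocompromised]; rule 6 [IF age_over_65 and order_pcr THEN isolate]; rule 9 [IF age_over_65 THEN rapid_test_pos]. Adds observe_4h, immunocompromised, isolate, rapid_test_pos.
Closure: {admit, age_over_65, culture_positive, exposure_confirmed, fever_present, hydration_advised, immunocompromised, isolate, o2_sat_low, observe_4h, order_pcr, order_xray, rapid_test_pos, sore_throat, start_antiviral} — 15 facts.

15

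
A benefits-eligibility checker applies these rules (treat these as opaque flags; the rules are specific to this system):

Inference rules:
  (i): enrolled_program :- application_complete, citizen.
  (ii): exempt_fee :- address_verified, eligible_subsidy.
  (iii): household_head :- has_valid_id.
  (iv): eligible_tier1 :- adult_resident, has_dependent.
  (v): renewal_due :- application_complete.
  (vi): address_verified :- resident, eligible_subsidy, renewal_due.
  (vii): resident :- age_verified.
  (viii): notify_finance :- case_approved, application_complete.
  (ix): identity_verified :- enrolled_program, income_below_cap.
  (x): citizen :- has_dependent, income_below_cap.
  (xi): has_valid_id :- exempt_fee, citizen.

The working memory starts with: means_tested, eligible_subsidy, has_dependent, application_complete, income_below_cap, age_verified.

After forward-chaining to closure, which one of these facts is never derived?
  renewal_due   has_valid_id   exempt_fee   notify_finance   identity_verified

notify_finance

Round 1: (v) [renewal_due :- application_complete.]; (vii) [resident :- age_verified.]; (x) [citizen :- has_dependent, income_below_cap.]. Adds renewal_due, resident, citizen.
Round 2: (i) [enrolled_program :- application_complete, citizen.]; (vi) [address_verified :- resident, eligible_subsidy, renewal_due.]. Adds enrolled_program, address_verified.
Round 3: (ii) [exempt_fee :- address_verified, eligible_subsidy.]; (ix) [identity_verified :- enrolled_program, income_below_cap.]. Adds exempt_fee, identity_verified.
Round 4: (xi) [has_valid_id :- exempt_fee, citizen.]. Adds has_valid_id.
Round 5: (iii) [household_head :- has_valid_id.]. Adds household_head.
Derived: renewal_due (round 1), has_valid_id (round 4), identity_verified (round 3), exempt_fee (round 3). notify_finance never appears in any round.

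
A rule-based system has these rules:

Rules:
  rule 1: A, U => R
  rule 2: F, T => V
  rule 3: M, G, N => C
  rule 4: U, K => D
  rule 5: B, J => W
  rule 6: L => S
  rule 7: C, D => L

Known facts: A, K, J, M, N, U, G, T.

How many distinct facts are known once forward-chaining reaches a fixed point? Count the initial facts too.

13

Round 1: rule 1 [A, U => R]; rule 3 [M, G, N => C]; rule 4 [U, K => D]. Adds R, C, D.
Round 2: rule 7 [C, D => L]. Adds L.
Round 3: rule 6 [L => S]. Adds S.
Closure: {A, C, D, G, J, K, L, M, N, R, S, T, U} — 13 facts.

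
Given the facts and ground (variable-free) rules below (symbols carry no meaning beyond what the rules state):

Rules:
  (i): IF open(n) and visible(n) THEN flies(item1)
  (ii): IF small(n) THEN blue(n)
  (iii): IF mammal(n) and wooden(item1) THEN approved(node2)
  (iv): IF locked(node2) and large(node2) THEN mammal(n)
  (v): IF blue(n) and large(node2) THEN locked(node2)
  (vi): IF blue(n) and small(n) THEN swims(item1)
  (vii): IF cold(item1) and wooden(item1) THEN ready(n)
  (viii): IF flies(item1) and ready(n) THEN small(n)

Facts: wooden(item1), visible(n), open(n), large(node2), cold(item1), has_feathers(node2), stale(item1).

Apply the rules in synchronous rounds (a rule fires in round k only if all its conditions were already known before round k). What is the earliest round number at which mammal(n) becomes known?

5

Round 1 — (i), (vii), derive flies(item1), ready(n).
Round 2 — (viii), derive small(n).
Round 3 — (ii), derive blue(n).
Round 4 — (v), (vi), derive locked(node2), swims(item1).
Round 5 — (iv), derive mammal(n).
mammal(n) first appears in round 5.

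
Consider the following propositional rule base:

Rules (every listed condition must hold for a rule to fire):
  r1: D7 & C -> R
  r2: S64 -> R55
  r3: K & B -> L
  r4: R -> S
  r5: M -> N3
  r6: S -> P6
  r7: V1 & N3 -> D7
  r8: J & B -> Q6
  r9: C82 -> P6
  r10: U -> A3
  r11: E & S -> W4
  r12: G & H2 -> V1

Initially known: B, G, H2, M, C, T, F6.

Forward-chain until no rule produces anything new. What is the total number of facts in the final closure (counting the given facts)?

13

Round 1 — r5, r12, derive N3, V1.
Round 2 — r7, derive D7.
Round 3 — r1, derive R.
Round 4 — r4, derive S.
Round 5 — r6, derive P6.
Closure: {B, C, D7, F6, G, H2, M, N3, P6, R, S, T, V1} — 13 facts.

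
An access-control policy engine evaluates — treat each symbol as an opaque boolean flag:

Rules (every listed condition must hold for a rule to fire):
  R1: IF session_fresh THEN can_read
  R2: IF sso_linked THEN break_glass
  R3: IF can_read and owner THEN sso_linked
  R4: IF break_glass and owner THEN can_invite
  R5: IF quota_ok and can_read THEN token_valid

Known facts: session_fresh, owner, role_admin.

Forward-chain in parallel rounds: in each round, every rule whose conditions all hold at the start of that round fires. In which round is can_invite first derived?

[1] R1 [IF session_fresh THEN can_read]. ⇒ new: can_read.
[2] R3 [IF can_read and owner THEN sso_linked]. ⇒ new: sso_linked.
[3] R2 [IF sso_linked THEN break_glass]. ⇒ new: break_glass.
[4] R4 [IF break_glass and owner THEN can_invite]. ⇒ new: can_invite.
can_invite first appears in round 4.

4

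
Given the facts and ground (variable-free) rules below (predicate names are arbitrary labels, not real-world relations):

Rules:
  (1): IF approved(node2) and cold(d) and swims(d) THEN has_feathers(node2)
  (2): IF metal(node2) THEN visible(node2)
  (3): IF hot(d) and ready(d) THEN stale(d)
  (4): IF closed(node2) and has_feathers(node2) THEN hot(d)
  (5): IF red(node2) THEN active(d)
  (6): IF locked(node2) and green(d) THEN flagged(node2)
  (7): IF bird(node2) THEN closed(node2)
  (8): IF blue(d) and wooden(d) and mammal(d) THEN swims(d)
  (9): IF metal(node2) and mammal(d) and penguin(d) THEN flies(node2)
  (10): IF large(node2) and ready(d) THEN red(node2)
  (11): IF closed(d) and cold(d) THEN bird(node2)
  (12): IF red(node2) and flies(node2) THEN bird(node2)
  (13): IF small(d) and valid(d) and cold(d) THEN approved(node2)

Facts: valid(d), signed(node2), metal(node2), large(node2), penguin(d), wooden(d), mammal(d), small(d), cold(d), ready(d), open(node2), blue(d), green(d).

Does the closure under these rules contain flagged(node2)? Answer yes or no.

Round 1 fires (2), (8), (9), (10), (13), giving visible(node2), swims(d), flies(node2), red(node2), approved(node2).
Round 2 fires (1), (5), (12), giving has_feathers(node2), active(d), bird(node2).
Round 3 fires (7), giving closed(node2).
Round 4 fires (4), giving hot(d).
Round 5 fires (3), giving stale(d).
Fixed point reached. flagged(node2) is concluded only by (6); (6) needs locked(node2) (never derived).

no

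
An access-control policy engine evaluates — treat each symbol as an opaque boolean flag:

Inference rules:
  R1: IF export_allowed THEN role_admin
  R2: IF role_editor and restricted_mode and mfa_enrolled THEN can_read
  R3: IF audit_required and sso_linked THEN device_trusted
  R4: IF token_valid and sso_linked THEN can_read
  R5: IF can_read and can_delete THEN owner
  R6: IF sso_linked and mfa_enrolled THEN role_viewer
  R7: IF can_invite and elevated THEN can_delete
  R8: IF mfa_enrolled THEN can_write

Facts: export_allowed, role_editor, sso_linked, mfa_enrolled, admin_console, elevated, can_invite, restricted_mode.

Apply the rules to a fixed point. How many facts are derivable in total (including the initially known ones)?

14

Round 1 — R1, R2, R6, R7, R8, derive role_admin, can_read, role_viewer, can_delete, can_write.
Round 2 — R5, derive owner.
Closure: {admin_console, can_delete, can_invite, can_read, can_write, elevated, export_allowed, mfa_enrolled, owner, restricted_mode, role_admin, role_editor, role_viewer, sso_linked} — 14 facts.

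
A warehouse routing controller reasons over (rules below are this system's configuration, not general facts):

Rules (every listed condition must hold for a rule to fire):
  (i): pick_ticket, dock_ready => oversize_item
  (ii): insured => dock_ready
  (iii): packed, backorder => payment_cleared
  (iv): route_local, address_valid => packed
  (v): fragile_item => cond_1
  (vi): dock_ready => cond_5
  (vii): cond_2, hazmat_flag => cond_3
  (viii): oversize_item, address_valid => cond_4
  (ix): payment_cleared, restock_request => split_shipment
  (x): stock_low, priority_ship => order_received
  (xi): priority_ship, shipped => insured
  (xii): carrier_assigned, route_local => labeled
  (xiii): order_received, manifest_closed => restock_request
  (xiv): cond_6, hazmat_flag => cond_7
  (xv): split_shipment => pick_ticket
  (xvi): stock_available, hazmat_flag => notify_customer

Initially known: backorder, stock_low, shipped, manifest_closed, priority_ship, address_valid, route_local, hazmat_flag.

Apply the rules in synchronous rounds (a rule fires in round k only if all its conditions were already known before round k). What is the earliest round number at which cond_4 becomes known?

Round 1 — (iv), (x), (xi), derive packed, order_received, insured.
Round 2 — (ii), (iii), (xiii), derive dock_ready, payment_cleared, restock_request.
Round 3 — (vi), (ix), derive cond_5, split_shipment.
Round 4 — (xv), derive pick_ticket.
Round 5 — (i), derive oversize_item.
Round 6 — (viii), derive cond_4.
cond_4 first appears in round 6.

6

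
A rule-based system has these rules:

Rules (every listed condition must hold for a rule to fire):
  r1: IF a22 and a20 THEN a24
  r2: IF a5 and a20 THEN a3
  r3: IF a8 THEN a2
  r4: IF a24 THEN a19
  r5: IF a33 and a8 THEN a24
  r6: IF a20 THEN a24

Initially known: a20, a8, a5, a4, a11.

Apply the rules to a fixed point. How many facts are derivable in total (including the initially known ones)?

9

Round 1: r2 [IF a5 and a20 THEN a3]; r3 [IF a8 THEN a2]; r6 [IF a20 THEN a24]. New: a3, a2, a24.
Round 2: r4 [IF a24 THEN a19]. New: a19.
Closure: {a11, a19, a2, a20, a24, a3, a4, a5, a8} — 9 facts.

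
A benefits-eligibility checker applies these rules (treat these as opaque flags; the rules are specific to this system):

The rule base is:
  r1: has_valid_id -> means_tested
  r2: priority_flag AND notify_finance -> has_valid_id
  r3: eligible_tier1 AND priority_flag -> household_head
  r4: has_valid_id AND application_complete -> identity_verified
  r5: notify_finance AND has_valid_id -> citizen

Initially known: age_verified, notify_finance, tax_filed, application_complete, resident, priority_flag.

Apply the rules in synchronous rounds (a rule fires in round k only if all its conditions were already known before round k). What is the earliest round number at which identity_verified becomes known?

2

Round 1: r2 [priority_flag AND notify_finance -> has_valid_id]. Adds has_valid_id.
Round 2: r1 [has_valid_id -> means_tested]; r4 [has_valid_id AND application_complete -> identity_verified]; r5 [notify_finance AND has_valid_id -> citizen]. Adds means_tested, identity_verified, citizen.
identity_verified first appears in round 2.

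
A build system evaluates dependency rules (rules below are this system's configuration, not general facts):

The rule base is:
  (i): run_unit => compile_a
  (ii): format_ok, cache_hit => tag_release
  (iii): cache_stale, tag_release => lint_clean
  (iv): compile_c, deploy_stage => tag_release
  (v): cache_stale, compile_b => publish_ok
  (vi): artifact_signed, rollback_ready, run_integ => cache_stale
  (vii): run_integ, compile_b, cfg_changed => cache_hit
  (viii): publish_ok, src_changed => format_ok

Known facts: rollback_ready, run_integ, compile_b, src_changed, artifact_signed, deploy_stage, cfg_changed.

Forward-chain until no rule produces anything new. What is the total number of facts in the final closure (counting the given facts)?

13

Round 1 — (vi), (vii), derive cache_stale, cache_hit.
Round 2 — (v), derive publish_ok.
Round 3 — (viii), derive format_ok.
Round 4 — (ii), derive tag_release.
Round 5 — (iii), derive lint_clean.
Closure: {artifact_signed, cache_hit, cache_stale, cfg_changed, compile_b, deploy_stage, format_ok, lint_clean, publish_ok, rollback_ready, run_integ, src_changed, tag_release} — 13 facts.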